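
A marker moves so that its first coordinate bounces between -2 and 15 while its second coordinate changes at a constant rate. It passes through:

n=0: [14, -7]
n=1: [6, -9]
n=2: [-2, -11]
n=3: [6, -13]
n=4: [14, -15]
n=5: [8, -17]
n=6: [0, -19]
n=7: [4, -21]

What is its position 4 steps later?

[2, -29]

The first coordinate travels 8 per step and bounces off the walls at -2 and 15.
  step 8: 4 → 12
  step 9: 12 → 10
  step 10: 10 → 2
  step 11: 2 → 2
The second coordinate changes by -2 each step: at step 11 it is -29.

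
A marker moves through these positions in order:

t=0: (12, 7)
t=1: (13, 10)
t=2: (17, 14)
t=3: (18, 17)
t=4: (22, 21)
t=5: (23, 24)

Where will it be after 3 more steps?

The moves between consecutive positions are (+1, +3), (+4, +4), (+1, +3), (+4, +4), (+1, +3); they repeat the 2-cycle [(+1, +3), (+4, +4)].
step 6: apply (+4, +4) → (27, 28)
step 7: apply (+1, +3) → (28, 31)
step 8: apply (+4, +4) → (32, 35)

(32, 35)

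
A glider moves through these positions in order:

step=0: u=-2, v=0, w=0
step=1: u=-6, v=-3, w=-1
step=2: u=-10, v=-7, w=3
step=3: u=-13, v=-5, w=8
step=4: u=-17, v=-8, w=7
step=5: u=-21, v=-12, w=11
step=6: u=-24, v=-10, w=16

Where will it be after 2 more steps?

Step-to-step displacements: (-4,-3,-1), (-4,-4,+4), (-3,+2,+5), (-4,-3,-1), (-4,-4,+4), (-3,+2,+5) — a repeating cycle of length 3.
step 7: apply (-4,-3,-1) → u=-28, v=-13, w=15
step 8: apply (-4,-4,+4) → u=-32, v=-17, w=19

u=-32, v=-17, w=19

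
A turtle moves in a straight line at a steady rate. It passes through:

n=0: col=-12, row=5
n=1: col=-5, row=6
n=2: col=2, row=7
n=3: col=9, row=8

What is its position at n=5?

The position changes by (+7,+1) every step.
step 4: col=9, row=8 + (+7,+1) → col=16, row=9
step 5: col=16, row=9 + (+7,+1) → col=23, row=10

col=23, row=10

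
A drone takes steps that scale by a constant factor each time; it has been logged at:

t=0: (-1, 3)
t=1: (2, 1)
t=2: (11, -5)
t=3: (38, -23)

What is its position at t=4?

Step-to-step displacements: (+3, -2), (+9, -6), (+27, -18); each is 3× the previous.
step 4: (38, -23) + (+81, -54) → (119, -77)

(119, -77)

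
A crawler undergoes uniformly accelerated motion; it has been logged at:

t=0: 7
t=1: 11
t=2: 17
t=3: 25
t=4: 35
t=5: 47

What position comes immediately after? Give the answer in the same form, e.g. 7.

Taking differences between consecutive positions: +4, +6, +8, +10, +12. These grow by +2 each step.
step 6: 47 + 14 → 61

61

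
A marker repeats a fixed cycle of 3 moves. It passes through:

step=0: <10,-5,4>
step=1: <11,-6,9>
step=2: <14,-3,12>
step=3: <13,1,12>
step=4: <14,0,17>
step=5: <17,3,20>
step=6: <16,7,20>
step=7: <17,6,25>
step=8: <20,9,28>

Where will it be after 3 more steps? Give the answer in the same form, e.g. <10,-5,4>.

Step-to-step displacements: <+1,-1,+5>, <+3,+3,+3>, <-1,+4,+0>, <+1,-1,+5>, <+3,+3,+3>, <-1,+4,+0>, <+1,-1,+5>, <+3,+3,+3> — a repeating cycle of length 3.
step 9: apply <-1,+4,+0> → <19,13,28>
step 10: apply <+1,-1,+5> → <20,12,33>
step 11: apply <+3,+3,+3> → <23,15,36>

<23,15,36>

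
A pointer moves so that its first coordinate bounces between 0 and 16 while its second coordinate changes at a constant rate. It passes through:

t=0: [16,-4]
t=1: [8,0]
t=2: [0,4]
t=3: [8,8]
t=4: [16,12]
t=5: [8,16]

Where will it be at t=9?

[8,32]

The first coordinate reflects between 0 and 16, moving 8 per step.
  step 6: 8 → 0
  step 7: 0 → 8
  step 8: 8 → 16
  step 9: 16 → 8
The second coordinate changes by +4 each step: at step 9 it is 32.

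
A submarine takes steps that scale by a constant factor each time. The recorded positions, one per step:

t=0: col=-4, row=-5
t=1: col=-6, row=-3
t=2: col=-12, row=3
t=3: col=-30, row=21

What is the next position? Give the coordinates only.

Step-to-step displacements: (-2, +2), (-6, +6), (-18, +18); each is 3× the previous.
step 4: col=-30, row=21 + (-54, +54) → col=-84, row=75

col=-84, row=75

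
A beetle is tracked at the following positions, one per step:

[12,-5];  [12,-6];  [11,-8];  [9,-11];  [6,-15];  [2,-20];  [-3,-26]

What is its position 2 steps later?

Taking differences between consecutive positions: [+0,-1], [-1,-2], [-2,-3], [-3,-4], [-4,-5], [-5,-6]. These grow by [-1,-1] each step.
step 7: [-3,-26] + [-6,-7] → [-9,-33]
step 8: [-9,-33] + [-7,-8] → [-16,-41]

[-16,-41]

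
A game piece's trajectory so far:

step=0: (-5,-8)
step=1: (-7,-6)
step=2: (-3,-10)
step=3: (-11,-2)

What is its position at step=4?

(5,-18)

Consecutive displacements (-2,+2), (+4,-4), (-8,+8) scale by a factor of -2 each step.
step 4: (-11,-2) + (+16,-16) → (5,-18)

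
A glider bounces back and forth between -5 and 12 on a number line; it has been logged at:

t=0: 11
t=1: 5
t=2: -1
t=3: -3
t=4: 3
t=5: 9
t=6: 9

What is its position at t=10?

The value travels 6 per step and bounces off the walls at -5 and 12.
  step 7: 9 → 3
  step 8: 3 → -3
  step 9: -3 → -1
  step 10: -1 → 5

5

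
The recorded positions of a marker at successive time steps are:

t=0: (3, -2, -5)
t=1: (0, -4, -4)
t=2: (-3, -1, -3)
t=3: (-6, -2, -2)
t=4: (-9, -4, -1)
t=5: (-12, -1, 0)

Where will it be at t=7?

The first coordinate changes by -3 each step, so at step 7 it is 3 + 7·(-3) = -18.
The second coordinate repeats the cycle [-2, -4, -1] with period 3; step 7 mod 3 = 1, giving -4.
The third coordinate changes by +1 each step, so at step 7 it is -5 + 7·(1) = 2.

(-18, -4, 2)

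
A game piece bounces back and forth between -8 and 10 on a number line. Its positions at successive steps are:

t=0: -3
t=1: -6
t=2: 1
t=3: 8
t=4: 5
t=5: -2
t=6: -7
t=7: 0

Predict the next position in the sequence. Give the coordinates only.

The value travels 7 per step and bounces off the walls at -8 and 10.
  step 8: 0 → 7

7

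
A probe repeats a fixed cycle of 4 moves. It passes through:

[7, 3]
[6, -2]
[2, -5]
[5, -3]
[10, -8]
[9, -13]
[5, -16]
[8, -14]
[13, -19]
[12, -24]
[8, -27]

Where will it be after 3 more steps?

Differencing gives [-1, -5], [-4, -3], [+3, +2], [+5, -5], [-1, -5], [-4, -3], [+3, +2], [+5, -5], [-1, -5], [-4, -3]. This is the pattern [-1, -5], [-4, -3], [+3, +2], [+5, -5] repeated.
step 11: apply [+3, +2] → [11, -25]
step 12: apply [+5, -5] → [16, -30]
step 13: apply [-1, -5] → [15, -35]

[15, -35]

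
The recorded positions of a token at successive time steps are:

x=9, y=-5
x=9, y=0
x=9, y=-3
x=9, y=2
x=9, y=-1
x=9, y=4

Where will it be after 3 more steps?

x=9, y=3

The moves between consecutive positions are (+0,+5), (+0,-3), (+0,+5), (+0,-3), (+0,+5); they repeat the 2-cycle [(+0,+5), (+0,-3)].
step 6: apply (+0,-3) → x=9, y=1
step 7: apply (+0,+5) → x=9, y=6
step 8: apply (+0,-3) → x=9, y=3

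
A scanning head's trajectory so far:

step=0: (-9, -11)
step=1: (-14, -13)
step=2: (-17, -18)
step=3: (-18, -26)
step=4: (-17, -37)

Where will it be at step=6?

(-9, -68)

First differences are (-5, -2), (-3, -5), (-1, -8), (+1, -11); their common second difference is (+2, -3) (constant acceleration).
step 5: (-17, -37) + (+3, -14) → (-14, -51)
step 6: (-14, -51) + (+5, -17) → (-9, -68)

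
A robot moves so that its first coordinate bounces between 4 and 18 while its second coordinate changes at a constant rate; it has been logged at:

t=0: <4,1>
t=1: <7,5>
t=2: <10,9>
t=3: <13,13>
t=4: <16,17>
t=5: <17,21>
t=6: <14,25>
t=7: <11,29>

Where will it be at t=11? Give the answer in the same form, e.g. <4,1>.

The first coordinate reflects between 4 and 18, moving 3 per step.
  step 8: 11 → 8
  step 9: 8 → 5
  step 10: 5 → 6
  step 11: 6 → 9
The second coordinate changes by +4 each step: at step 11 it is 45.

<9,45>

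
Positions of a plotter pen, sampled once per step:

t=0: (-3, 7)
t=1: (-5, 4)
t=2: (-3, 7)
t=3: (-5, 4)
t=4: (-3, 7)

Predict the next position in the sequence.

(-5, 4)

Step-to-step displacements: (-2, -3), (+2, +3), (-2, -3), (+2, +3); each is -1× the previous.
step 5: (-3, 7) + (-2, -3) → (-5, 4)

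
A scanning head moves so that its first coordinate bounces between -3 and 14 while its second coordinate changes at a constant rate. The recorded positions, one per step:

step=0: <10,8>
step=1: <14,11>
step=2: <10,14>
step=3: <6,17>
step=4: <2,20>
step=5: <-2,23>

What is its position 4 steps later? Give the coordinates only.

<12,35>

The first coordinate travels 4 per step and bounces off the walls at -3 and 14.
  step 6: -2 → 0
  step 7: 0 → 4
  step 8: 4 → 8
  step 9: 8 → 12
The second coordinate changes by +3 each step: at step 9 it is 35.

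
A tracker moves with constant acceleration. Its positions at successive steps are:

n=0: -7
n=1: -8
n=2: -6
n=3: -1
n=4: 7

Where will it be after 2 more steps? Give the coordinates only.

32

Successive displacements: -1, +2, +5, +8 — each changes by +3.
step 5: 7 + 11 → 18
step 6: 18 + 14 → 32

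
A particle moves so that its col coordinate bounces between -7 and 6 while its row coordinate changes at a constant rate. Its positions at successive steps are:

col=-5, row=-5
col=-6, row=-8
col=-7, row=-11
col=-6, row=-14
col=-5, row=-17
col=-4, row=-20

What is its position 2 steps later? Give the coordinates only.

col=-2, row=-26

The col coordinate reflects between -7 and 6, moving 1 per step.
  step 6: -4 → -3
  step 7: -3 → -2
The row coordinate changes by -3 each step: at step 7 it is -26.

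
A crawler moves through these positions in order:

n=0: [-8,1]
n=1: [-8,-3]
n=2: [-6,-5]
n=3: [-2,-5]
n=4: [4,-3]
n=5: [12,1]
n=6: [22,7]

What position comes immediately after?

[34,15]

First differences are [+0,-4], [+2,-2], [+4,+0], [+6,+2], [+8,+4], [+10,+6]; their common second difference is [+2,+2] (constant acceleration).
step 7: [22,7] + [+12,+8] → [34,15]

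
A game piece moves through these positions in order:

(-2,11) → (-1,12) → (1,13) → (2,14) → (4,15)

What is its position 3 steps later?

Differencing gives (+1,+1), (+2,+1), (+1,+1), (+2,+1). This is the pattern (+1,+1), (+2,+1) repeated.
step 5: apply (+1,+1) → (5,16)
step 6: apply (+2,+1) → (7,17)
step 7: apply (+1,+1) → (8,18)

(8,18)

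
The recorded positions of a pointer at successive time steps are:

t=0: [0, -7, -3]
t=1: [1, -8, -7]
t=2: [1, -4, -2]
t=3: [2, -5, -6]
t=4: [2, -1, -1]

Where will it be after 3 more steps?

The moves between consecutive positions are [+1, -1, -4], [+0, +4, +5], [+1, -1, -4], [+0, +4, +5]; they repeat the 2-cycle [[+1, -1, -4], [+0, +4, +5]].
step 5: apply [+1, -1, -4] → [3, -2, -5]
step 6: apply [+0, +4, +5] → [3, 2, 0]
step 7: apply [+1, -1, -4] → [4, 1, -4]

[4, 1, -4]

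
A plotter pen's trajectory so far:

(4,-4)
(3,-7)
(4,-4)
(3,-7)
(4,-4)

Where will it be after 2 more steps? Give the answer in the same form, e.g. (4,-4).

(4,-4)

Consecutive displacements (-1,-3), (+1,+3), (-1,-3), (+1,+3) scale by a factor of -1 each step.
step 5: (4,-4) + (-1,-3) → (3,-7)
step 6: (3,-7) + (+1,+3) → (4,-4)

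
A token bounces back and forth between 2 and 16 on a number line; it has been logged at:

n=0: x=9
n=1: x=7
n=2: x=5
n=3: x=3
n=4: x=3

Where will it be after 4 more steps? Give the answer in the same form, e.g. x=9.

The value reflects between 2 and 16, moving 2 per step.
  step 5: 3 → 5
  step 6: 5 → 7
  step 7: 7 → 9
  step 8: 9 → 11

x=11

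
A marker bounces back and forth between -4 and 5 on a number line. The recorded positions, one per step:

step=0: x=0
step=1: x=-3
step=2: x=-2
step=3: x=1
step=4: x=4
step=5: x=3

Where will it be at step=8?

x=-2

The value travels 3 per step and bounces off the walls at -4 and 5.
  step 6: 3 → 0
  step 7: 0 → -3
  step 8: -3 → -2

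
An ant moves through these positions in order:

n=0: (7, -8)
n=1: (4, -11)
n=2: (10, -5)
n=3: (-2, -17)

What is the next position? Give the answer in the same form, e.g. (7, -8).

Consecutive displacements (-3, -3), (+6, +6), (-12, -12) scale by a factor of -2 each step.
step 4: (-2, -17) + (+24, +24) → (22, 7)

(22, 7)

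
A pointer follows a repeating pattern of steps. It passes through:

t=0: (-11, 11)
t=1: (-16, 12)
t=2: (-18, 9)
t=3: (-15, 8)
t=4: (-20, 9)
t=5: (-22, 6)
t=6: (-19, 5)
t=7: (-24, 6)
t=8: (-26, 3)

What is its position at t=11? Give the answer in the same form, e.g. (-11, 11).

(-30, 0)

The moves between consecutive positions are (-5, +1), (-2, -3), (+3, -1), (-5, +1), (-2, -3), (+3, -1), (-5, +1), (-2, -3); they repeat the 3-cycle [(-5, +1), (-2, -3), (+3, -1)].
step 9: apply (+3, -1) → (-23, 2)
step 10: apply (-5, +1) → (-28, 3)
step 11: apply (-2, -3) → (-30, 0)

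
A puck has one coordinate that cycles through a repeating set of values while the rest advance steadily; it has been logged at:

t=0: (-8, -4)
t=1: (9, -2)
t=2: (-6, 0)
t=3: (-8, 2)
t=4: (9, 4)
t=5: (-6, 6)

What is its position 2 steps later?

The first coordinate repeats the cycle [-8, 9, -6] with period 3; step 7 mod 3 = 1, giving 9.
The second coordinate changes by +2 each step, so at step 7 it is -4 + 7·(2) = 10.

(9, 10)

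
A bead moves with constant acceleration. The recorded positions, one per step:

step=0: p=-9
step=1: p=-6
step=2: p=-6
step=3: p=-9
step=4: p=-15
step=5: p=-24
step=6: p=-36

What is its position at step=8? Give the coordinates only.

Successive displacements: +3, +0, -3, -6, -9, -12 — each changes by -3.
step 7: -36 − 15 → p=-51
step 8: -51 − 18 → p=-69

p=-69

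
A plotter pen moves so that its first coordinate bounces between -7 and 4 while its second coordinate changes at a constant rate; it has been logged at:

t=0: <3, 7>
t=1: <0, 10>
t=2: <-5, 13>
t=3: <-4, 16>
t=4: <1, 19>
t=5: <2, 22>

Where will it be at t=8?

<-1, 31>

The first coordinate travels 5 per step and bounces off the walls at -7 and 4.
  step 6: 2 → -3
  step 7: -3 → -6
  step 8: -6 → -1
The second coordinate changes by +3 each step: at step 8 it is 31.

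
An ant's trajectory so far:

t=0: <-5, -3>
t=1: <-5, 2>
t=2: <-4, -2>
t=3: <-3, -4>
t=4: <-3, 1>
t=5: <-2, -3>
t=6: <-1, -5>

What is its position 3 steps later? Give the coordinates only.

<1, -6>

The moves between consecutive positions are <+0, +5>, <+1, -4>, <+1, -2>, <+0, +5>, <+1, -4>, <+1, -2>; they repeat the 3-cycle [<+0, +5>, <+1, -4>, <+1, -2>].
step 7: apply <+0, +5> → <-1, 0>
step 8: apply <+1, -4> → <0, -4>
step 9: apply <+1, -2> → <1, -6>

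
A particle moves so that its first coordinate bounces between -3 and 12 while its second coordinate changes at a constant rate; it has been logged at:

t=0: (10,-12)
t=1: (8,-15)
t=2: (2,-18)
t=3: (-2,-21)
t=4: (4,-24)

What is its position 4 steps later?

(-2,-36)

The first coordinate travels 6 per step and bounces off the walls at -3 and 12.
  step 5: 4 → 10
  step 6: 10 → 8
  step 7: 8 → 2
  step 8: 2 → -2
The second coordinate changes by -3 each step: at step 8 it is -36.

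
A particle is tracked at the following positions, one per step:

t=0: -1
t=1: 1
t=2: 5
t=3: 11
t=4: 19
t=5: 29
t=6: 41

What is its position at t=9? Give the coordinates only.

89

First differences are +2, +4, +6, +8, +10, +12; their common second difference is +2 (constant acceleration).
step 7: 41 + 14 → 55
step 8: 55 + 16 → 71
step 9: 71 + 18 → 89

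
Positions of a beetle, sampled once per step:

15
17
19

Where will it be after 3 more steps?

25

The position changes by +2 every step.
step 3: 19 + 2 → 21
step 4: 21 + 2 → 23
step 5: 23 + 2 → 25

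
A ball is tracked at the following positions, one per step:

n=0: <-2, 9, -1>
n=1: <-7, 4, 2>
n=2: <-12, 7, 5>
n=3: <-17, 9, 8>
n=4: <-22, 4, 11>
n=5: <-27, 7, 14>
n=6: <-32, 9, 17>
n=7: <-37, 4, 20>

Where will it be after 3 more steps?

<-52, 4, 29>

First: linear, -5 per step → -52 at step 10.
Second: cycles through 9, 4, 7 every 3 steps. Step 10 lands at position 1 of the cycle → 4.
Third: linear, +3 per step → 29 at step 10.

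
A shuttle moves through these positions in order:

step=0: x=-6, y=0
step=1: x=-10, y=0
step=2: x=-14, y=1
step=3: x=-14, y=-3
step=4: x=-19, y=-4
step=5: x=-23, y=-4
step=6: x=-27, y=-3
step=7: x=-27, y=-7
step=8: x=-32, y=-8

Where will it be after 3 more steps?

x=-40, y=-11

Differencing gives (-4,+0), (-4,+1), (+0,-4), (-5,-1), (-4,+0), (-4,+1), (+0,-4), (-5,-1). This is the pattern (-4,+0), (-4,+1), (+0,-4), (-5,-1) repeated.
step 9: apply (-4,+0) → x=-36, y=-8
step 10: apply (-4,+1) → x=-40, y=-7
step 11: apply (+0,-4) → x=-40, y=-11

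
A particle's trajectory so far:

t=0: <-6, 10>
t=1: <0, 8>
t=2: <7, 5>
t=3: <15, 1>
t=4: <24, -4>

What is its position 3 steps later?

Successive displacements: <+6, -2>, <+7, -3>, <+8, -4>, <+9, -5> — each changes by <+1, -1>.
step 5: <24, -4> + <+10, -6> → <34, -10>
step 6: <34, -10> + <+11, -7> → <45, -17>
step 7: <45, -17> + <+12, -8> → <57, -25>

<57, -25>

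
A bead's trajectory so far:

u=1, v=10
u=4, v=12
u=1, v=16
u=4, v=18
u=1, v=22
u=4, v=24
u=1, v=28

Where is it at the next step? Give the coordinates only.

u=4, v=30

The moves between consecutive positions are (+3,+2), (-3,+4), (+3,+2), (-3,+4), (+3,+2), (-3,+4); they repeat the 2-cycle [(+3,+2), (-3,+4)].
step 7: apply (+3,+2) → u=4, v=30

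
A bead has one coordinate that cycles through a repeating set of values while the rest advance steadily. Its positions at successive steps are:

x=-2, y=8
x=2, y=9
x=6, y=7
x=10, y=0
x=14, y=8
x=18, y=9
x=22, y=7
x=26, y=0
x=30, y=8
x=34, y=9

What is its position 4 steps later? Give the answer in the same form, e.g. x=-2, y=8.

x=50, y=9

The x coordinate changes by +4 each step, so at step 13 it is -2 + 13·(4) = 50.
The y coordinate repeats the cycle [8, 9, 7, 0] with period 4; step 13 mod 4 = 1, giving 9.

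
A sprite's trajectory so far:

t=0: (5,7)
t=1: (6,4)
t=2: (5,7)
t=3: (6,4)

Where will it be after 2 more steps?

(6,4)

The jumps are (+1,-3), (-1,+3), (+1,-3) — a geometric progression with ratio -1.
step 4: (6,4) + (-1,+3) → (5,7)
step 5: (5,7) + (+1,-3) → (6,4)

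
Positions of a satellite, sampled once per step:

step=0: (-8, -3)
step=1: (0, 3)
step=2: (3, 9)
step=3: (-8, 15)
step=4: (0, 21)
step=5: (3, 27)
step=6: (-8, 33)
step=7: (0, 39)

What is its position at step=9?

First: cycles through -8, 0, 3 every 3 steps. Step 9 lands at position 0 of the cycle → -8.
Second: linear, +6 per step → 51 at step 9.

(-8, 51)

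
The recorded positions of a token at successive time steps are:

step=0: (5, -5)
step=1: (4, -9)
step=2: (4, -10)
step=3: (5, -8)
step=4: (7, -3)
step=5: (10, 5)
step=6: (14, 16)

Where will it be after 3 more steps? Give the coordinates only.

(32, 67)

Taking differences between consecutive positions: (-1, -4), (+0, -1), (+1, +2), (+2, +5), (+3, +8), (+4, +11). These grow by (+1, +3) each step.
step 7: (14, 16) + (+5, +14) → (19, 30)
step 8: (19, 30) + (+6, +17) → (25, 47)
step 9: (25, 47) + (+7, +20) → (32, 67)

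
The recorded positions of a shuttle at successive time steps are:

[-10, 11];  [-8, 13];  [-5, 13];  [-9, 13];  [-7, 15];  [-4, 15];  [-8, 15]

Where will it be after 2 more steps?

The moves between consecutive positions are [+2, +2], [+3, +0], [-4, +0], [+2, +2], [+3, +0], [-4, +0]; they repeat the 3-cycle [[+2, +2], [+3, +0], [-4, +0]].
step 7: apply [+2, +2] → [-6, 17]
step 8: apply [+3, +0] → [-3, 17]

[-3, 17]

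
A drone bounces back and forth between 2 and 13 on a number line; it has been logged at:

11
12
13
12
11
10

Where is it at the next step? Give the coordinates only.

9

The value travels 1 per step and bounces off the walls at 2 and 13.
  step 6: 10 → 9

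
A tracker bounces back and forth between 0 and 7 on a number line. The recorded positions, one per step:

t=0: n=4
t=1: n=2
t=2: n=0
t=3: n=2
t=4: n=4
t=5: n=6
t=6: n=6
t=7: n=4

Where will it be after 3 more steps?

n=2

The value reflects between 0 and 7, moving 2 per step.
  step 8: 4 → 2
  step 9: 2 → 0
  step 10: 0 → 2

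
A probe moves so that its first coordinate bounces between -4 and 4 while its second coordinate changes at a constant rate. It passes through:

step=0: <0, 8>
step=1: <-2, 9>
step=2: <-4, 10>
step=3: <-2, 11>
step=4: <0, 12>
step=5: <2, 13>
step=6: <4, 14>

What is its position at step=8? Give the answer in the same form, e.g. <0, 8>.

The first coordinate travels 2 per step and bounces off the walls at -4 and 4.
  step 7: 4 → 2
  step 8: 2 → 0
The second coordinate changes by +1 each step: at step 8 it is 16.

<0, 16>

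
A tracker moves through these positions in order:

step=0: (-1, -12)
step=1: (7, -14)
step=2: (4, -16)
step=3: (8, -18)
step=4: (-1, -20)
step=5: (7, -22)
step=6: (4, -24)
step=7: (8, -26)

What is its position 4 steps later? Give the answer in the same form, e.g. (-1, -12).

(8, -34)

First: cycles through -1, 7, 4, 8 every 4 steps. Step 11 lands at position 3 of the cycle → 8.
Second: linear, -2 per step → -34 at step 11.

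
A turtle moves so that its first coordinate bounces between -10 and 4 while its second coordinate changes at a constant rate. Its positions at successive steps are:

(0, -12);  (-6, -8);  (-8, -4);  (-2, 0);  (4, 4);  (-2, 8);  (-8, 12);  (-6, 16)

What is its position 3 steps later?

The first coordinate travels 6 per step and bounces off the walls at -10 and 4.
  step 8: -6 → 0
  step 9: 0 → 2
  step 10: 2 → -4
The second coordinate changes by +4 each step: at step 10 it is 28.

(-4, 28)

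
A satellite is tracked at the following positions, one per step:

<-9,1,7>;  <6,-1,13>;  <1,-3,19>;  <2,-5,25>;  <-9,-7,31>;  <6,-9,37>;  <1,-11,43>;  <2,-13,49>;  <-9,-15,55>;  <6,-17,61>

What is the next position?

<1,-19,67>

The first coordinate repeats the cycle [-9, 6, 1, 2] with period 4; step 10 mod 4 = 2, giving 1.
The second coordinate changes by -2 each step, so at step 10 it is 1 + 10·(-2) = -19.
The third coordinate changes by +6 each step, so at step 10 it is 7 + 10·(6) = 67.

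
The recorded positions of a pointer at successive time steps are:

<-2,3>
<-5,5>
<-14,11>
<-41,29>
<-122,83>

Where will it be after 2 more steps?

The jumps are <-3,+2>, <-9,+6>, <-27,+18>, <-81,+54> — a geometric progression with ratio 3.
step 5: <-122,83> + <-243,+162> → <-365,245>
step 6: <-365,245> + <-729,+486> → <-1094,731>

<-1094,731>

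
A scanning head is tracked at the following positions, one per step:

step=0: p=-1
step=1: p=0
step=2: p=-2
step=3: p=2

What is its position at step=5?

Consecutive displacements +1, -2, +4 scale by a factor of -2 each step.
step 4: 2 − 8 → p=-6
step 5: -6 + 16 → p=10

p=10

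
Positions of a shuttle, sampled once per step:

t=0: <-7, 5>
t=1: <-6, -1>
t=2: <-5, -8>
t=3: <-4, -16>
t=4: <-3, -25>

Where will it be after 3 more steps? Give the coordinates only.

Successive displacements: <+1, -6>, <+1, -7>, <+1, -8>, <+1, -9> — each changes by <+0, -1>.
step 5: <-3, -25> + <+1, -10> → <-2, -35>
step 6: <-2, -35> + <+1, -11> → <-1, -46>
step 7: <-1, -46> + <+1, -12> → <0, -58>

<0, -58>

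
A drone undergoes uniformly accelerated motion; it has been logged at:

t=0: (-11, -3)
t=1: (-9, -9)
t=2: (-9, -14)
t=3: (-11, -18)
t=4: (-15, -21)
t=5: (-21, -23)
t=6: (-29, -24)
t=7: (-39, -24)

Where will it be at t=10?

(-81, -18)

Successive displacements: (+2, -6), (+0, -5), (-2, -4), (-4, -3), (-6, -2), (-8, -1), (-10, +0) — each changes by (-2, +1).
step 8: (-39, -24) + (-12, +1) → (-51, -23)
step 9: (-51, -23) + (-14, +2) → (-65, -21)
step 10: (-65, -21) + (-16, +3) → (-81, -18)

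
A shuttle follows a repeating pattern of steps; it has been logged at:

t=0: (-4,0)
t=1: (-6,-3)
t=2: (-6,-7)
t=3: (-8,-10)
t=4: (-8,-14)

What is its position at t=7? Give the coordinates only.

(-12,-24)

Step-to-step displacements: (-2,-3), (+0,-4), (-2,-3), (+0,-4) — a repeating cycle of length 2.
step 5: apply (-2,-3) → (-10,-17)
step 6: apply (+0,-4) → (-10,-21)
step 7: apply (-2,-3) → (-12,-24)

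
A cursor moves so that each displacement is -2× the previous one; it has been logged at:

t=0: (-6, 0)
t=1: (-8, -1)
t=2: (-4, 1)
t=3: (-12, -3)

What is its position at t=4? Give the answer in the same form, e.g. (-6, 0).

(4, 5)

Consecutive displacements (-2, -1), (+4, +2), (-8, -4) scale by a factor of -2 each step.
step 4: (-12, -3) + (+16, +8) → (4, 5)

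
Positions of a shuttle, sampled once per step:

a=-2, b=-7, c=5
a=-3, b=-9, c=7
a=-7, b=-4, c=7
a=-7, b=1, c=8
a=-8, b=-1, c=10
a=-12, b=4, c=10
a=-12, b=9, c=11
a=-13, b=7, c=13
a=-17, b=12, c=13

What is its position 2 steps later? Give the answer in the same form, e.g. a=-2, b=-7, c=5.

The moves between consecutive positions are (-1,-2,+2), (-4,+5,+0), (+0,+5,+1), (-1,-2,+2), (-4,+5,+0), (+0,+5,+1), (-1,-2,+2), (-4,+5,+0); they repeat the 3-cycle [(-1,-2,+2), (-4,+5,+0), (+0,+5,+1)].
step 9: apply (+0,+5,+1) → a=-17, b=17, c=14
step 10: apply (-1,-2,+2) → a=-18, b=15, c=16

a=-18, b=15, c=16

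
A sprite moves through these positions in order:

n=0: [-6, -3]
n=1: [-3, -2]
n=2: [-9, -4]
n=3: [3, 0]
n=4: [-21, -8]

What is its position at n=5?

[27, 8]

Consecutive displacements [+3, +1], [-6, -2], [+12, +4], [-24, -8] scale by a factor of -2 each step.
step 5: [-21, -8] + [+48, +16] → [27, 8]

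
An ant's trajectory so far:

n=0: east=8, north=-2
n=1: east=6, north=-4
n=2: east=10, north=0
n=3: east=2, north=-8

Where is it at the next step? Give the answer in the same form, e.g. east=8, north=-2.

Step-to-step displacements: (-2, -2), (+4, +4), (-8, -8); each is -2× the previous.
step 4: east=2, north=-8 + (+16, +16) → east=18, north=8

east=18, north=8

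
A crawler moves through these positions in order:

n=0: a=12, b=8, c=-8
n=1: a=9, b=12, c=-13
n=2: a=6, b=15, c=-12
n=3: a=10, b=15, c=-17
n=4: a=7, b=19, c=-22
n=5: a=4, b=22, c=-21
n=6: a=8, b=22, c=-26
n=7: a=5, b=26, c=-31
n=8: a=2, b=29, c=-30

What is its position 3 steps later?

Step-to-step displacements: (-3,+4,-5), (-3,+3,+1), (+4,+0,-5), (-3,+4,-5), (-3,+3,+1), (+4,+0,-5), (-3,+4,-5), (-3,+3,+1) — a repeating cycle of length 3.
step 9: apply (+4,+0,-5) → a=6, b=29, c=-35
step 10: apply (-3,+4,-5) → a=3, b=33, c=-40
step 11: apply (-3,+3,+1) → a=0, b=36, c=-39

a=0, b=36, c=-39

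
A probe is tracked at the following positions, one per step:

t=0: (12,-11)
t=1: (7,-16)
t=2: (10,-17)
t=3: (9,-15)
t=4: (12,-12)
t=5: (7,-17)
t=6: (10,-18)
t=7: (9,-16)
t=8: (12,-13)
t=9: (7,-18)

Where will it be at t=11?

Step-to-step displacements: (-5,-5), (+3,-1), (-1,+2), (+3,+3), (-5,-5), (+3,-1), (-1,+2), (+3,+3), (-5,-5) — a repeating cycle of length 4.
step 10: apply (+3,-1) → (10,-19)
step 11: apply (-1,+2) → (9,-17)

(9,-17)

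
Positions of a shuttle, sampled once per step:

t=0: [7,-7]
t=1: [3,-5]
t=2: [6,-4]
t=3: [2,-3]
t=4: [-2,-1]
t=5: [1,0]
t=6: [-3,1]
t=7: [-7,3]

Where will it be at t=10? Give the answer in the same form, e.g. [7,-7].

[-12,7]

Differencing gives [-4,+2], [+3,+1], [-4,+1], [-4,+2], [+3,+1], [-4,+1], [-4,+2]. This is the pattern [-4,+2], [+3,+1], [-4,+1] repeated.
step 8: apply [+3,+1] → [-4,4]
step 9: apply [-4,+1] → [-8,5]
step 10: apply [-4,+2] → [-12,7]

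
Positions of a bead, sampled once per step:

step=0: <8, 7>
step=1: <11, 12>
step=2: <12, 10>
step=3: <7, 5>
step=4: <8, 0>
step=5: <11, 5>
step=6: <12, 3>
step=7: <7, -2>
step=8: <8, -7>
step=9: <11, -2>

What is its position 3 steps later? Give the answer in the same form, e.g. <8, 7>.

<8, -14>

Step-to-step displacements: <+3, +5>, <+1, -2>, <-5, -5>, <+1, -5>, <+3, +5>, <+1, -2>, <-5, -5>, <+1, -5>, <+3, +5> — a repeating cycle of length 4.
step 10: apply <+1, -2> → <12, -4>
step 11: apply <-5, -5> → <7, -9>
step 12: apply <+1, -5> → <8, -14>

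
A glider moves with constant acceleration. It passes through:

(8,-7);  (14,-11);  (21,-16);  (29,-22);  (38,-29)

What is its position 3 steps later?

First differences are (+6,-4), (+7,-5), (+8,-6), (+9,-7); their common second difference is (+1,-1) (constant acceleration).
step 5: (38,-29) + (+10,-8) → (48,-37)
step 6: (48,-37) + (+11,-9) → (59,-46)
step 7: (59,-46) + (+12,-10) → (71,-56)

(71,-56)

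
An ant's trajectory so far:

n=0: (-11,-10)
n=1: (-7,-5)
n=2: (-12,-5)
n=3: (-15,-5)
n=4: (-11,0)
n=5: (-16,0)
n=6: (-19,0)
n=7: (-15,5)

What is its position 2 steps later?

Differencing gives (+4,+5), (-5,+0), (-3,+0), (+4,+5), (-5,+0), (-3,+0), (+4,+5). This is the pattern (+4,+5), (-5,+0), (-3,+0) repeated.
step 8: apply (-5,+0) → (-20,5)
step 9: apply (-3,+0) → (-23,5)

(-23,5)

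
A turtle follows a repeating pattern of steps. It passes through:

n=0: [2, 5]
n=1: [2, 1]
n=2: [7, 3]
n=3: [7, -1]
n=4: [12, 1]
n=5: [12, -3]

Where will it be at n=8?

[22, -3]

Differencing gives [+0, -4], [+5, +2], [+0, -4], [+5, +2], [+0, -4]. This is the pattern [+0, -4], [+5, +2] repeated.
step 6: apply [+5, +2] → [17, -1]
step 7: apply [+0, -4] → [17, -5]
step 8: apply [+5, +2] → [22, -3]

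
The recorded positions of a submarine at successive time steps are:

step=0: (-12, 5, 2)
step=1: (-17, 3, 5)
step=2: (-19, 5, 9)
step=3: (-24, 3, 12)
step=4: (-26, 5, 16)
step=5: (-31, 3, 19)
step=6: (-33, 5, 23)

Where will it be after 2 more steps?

The moves between consecutive positions are (-5, -2, +3), (-2, +2, +4), (-5, -2, +3), (-2, +2, +4), (-5, -2, +3), (-2, +2, +4); they repeat the 2-cycle [(-5, -2, +3), (-2, +2, +4)].
step 7: apply (-5, -2, +3) → (-38, 3, 26)
step 8: apply (-2, +2, +4) → (-40, 5, 30)

(-40, 5, 30)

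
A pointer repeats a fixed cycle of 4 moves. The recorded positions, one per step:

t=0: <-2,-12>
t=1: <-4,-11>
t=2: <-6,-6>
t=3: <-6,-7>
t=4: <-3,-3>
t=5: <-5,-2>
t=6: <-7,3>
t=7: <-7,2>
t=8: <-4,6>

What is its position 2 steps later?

The moves between consecutive positions are <-2,+1>, <-2,+5>, <+0,-1>, <+3,+4>, <-2,+1>, <-2,+5>, <+0,-1>, <+3,+4>; they repeat the 4-cycle [<-2,+1>, <-2,+5>, <+0,-1>, <+3,+4>].
step 9: apply <-2,+1> → <-6,7>
step 10: apply <-2,+5> → <-8,12>

<-8,12>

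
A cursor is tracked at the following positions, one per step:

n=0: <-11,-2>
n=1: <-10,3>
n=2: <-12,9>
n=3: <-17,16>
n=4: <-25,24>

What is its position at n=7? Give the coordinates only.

First differences are <+1,+5>, <-2,+6>, <-5,+7>, <-8,+8>; their common second difference is <-3,+1> (constant acceleration).
step 5: <-25,24> + <-11,+9> → <-36,33>
step 6: <-36,33> + <-14,+10> → <-50,43>
step 7: <-50,43> + <-17,+11> → <-67,54>

<-67,54>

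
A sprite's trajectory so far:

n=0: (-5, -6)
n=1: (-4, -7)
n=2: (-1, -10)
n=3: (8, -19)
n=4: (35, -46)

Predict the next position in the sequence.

(116, -127)

Step-to-step displacements: (+1, -1), (+3, -3), (+9, -9), (+27, -27); each is 3× the previous.
step 5: (35, -46) + (+81, -81) → (116, -127)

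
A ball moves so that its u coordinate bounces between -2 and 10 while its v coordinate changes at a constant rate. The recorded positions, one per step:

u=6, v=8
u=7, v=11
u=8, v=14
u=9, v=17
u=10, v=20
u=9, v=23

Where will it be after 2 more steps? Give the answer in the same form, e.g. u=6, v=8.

u=7, v=29

The u coordinate reflects between -2 and 10, moving 1 per step.
  step 6: 9 → 8
  step 7: 8 → 7
The v coordinate changes by +3 each step: at step 7 it is 29.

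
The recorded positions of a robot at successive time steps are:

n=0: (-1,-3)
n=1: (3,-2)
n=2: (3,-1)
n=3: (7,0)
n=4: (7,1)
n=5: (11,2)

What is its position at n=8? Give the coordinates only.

Step-to-step displacements: (+4,+1), (+0,+1), (+4,+1), (+0,+1), (+4,+1) — a repeating cycle of length 2.
step 6: apply (+0,+1) → (11,3)
step 7: apply (+4,+1) → (15,4)
step 8: apply (+0,+1) → (15,5)

(15,5)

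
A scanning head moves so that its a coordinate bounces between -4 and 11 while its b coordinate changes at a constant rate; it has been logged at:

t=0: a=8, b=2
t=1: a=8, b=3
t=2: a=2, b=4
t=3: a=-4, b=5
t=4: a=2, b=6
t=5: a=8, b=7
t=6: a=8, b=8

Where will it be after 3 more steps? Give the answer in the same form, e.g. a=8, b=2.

The a coordinate reflects between -4 and 11, moving 6 per step.
  step 7: 8 → 2
  step 8: 2 → -4
  step 9: -4 → 2
The b coordinate changes by +1 each step: at step 9 it is 11.

a=2, b=11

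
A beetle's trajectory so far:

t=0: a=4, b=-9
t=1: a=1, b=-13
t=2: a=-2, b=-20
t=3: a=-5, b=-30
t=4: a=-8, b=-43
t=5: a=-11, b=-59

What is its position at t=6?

a=-14, b=-78

Taking differences between consecutive positions: (-3, -4), (-3, -7), (-3, -10), (-3, -13), (-3, -16). These grow by (+0, -3) each step.
step 6: a=-11, b=-59 + (-3, -19) → a=-14, b=-78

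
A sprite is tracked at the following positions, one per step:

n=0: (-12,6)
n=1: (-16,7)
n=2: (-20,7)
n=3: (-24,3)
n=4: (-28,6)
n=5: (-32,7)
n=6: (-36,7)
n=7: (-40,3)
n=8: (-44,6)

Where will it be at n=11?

First: linear, -4 per step → -56 at step 11.
Second: cycles through 6, 7, 7, 3 every 4 steps. Step 11 lands at position 3 of the cycle → 3.

(-56,3)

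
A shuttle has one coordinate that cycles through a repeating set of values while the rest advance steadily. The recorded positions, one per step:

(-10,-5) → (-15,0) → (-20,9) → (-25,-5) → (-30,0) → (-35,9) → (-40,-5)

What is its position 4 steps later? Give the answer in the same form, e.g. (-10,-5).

(-60,0)

First: linear, -5 per step → -60 at step 10.
Second: cycles through -5, 0, 9 every 3 steps. Step 10 lands at position 1 of the cycle → 0.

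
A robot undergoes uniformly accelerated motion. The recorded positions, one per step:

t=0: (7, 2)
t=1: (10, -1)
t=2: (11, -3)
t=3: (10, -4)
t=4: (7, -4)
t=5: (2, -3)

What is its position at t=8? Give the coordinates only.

(-25, 6)

First differences are (+3, -3), (+1, -2), (-1, -1), (-3, +0), (-5, +1); their common second difference is (-2, +1) (constant acceleration).
step 6: (2, -3) + (-7, +2) → (-5, -1)
step 7: (-5, -1) + (-9, +3) → (-14, 2)
step 8: (-14, 2) + (-11, +4) → (-25, 6)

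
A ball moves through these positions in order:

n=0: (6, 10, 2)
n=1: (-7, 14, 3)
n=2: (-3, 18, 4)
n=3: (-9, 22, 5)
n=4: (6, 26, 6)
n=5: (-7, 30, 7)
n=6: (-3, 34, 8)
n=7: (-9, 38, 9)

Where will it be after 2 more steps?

The first coordinate repeats the cycle [6, -7, -3, -9] with period 4; step 9 mod 4 = 1, giving -7.
The second coordinate changes by +4 each step, so at step 9 it is 10 + 9·(4) = 46.
The third coordinate changes by +1 each step, so at step 9 it is 2 + 9·(1) = 11.

(-7, 46, 11)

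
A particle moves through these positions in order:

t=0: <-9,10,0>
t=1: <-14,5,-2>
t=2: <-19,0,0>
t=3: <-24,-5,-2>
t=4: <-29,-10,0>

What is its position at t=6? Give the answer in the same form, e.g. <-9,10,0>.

<-39,-20,0>

The first coordinate changes by -5 each step, so at step 6 it is -9 + 6·(-5) = -39.
The second coordinate changes by -5 each step, so at step 6 it is 10 + 6·(-5) = -20.
The third coordinate repeats the cycle [0, -2] with period 2; step 6 mod 2 = 0, giving 0.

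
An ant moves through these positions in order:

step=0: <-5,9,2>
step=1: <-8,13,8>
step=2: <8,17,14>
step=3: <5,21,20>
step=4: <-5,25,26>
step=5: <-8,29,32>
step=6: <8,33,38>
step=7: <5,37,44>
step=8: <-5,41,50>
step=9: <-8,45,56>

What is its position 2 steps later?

<5,53,68>

First: cycles through -5, -8, 8, 5 every 4 steps. Step 11 lands at position 3 of the cycle → 5.
Second: linear, +4 per step → 53 at step 11.
Third: linear, +6 per step → 68 at step 11.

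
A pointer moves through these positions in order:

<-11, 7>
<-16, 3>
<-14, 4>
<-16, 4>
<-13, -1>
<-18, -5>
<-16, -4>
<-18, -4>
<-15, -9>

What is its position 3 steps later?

The moves between consecutive positions are <-5, -4>, <+2, +1>, <-2, +0>, <+3, -5>, <-5, -4>, <+2, +1>, <-2, +0>, <+3, -5>; they repeat the 4-cycle [<-5, -4>, <+2, +1>, <-2, +0>, <+3, -5>].
step 9: apply <-5, -4> → <-20, -13>
step 10: apply <+2, +1> → <-18, -12>
step 11: apply <-2, +0> → <-20, -12>

<-20, -12>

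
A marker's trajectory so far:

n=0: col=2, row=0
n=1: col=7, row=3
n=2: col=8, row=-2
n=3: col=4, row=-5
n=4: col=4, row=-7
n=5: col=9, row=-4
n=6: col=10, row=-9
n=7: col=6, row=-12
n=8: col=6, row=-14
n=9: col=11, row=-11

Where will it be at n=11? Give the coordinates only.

Differencing gives (+5, +3), (+1, -5), (-4, -3), (+0, -2), (+5, +3), (+1, -5), (-4, -3), (+0, -2), (+5, +3). This is the pattern (+5, +3), (+1, -5), (-4, -3), (+0, -2) repeated.
step 10: apply (+1, -5) → col=12, row=-16
step 11: apply (-4, -3) → col=8, row=-19

col=8, row=-19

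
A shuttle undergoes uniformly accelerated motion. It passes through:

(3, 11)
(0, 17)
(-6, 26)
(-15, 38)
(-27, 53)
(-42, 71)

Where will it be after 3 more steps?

(-105, 143)

Taking differences between consecutive positions: (-3, +6), (-6, +9), (-9, +12), (-12, +15), (-15, +18). These grow by (-3, +3) each step.
step 6: (-42, 71) + (-18, +21) → (-60, 92)
step 7: (-60, 92) + (-21, +24) → (-81, 116)
step 8: (-81, 116) + (-24, +27) → (-105, 143)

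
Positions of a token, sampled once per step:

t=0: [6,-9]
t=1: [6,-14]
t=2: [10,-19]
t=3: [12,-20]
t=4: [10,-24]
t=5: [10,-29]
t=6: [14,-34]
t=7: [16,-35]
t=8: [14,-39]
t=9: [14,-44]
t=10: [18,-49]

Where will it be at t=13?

[18,-59]

Step-to-step displacements: [+0,-5], [+4,-5], [+2,-1], [-2,-4], [+0,-5], [+4,-5], [+2,-1], [-2,-4], [+0,-5], [+4,-5] — a repeating cycle of length 4.
step 11: apply [+2,-1] → [20,-50]
step 12: apply [-2,-4] → [18,-54]
step 13: apply [+0,-5] → [18,-59]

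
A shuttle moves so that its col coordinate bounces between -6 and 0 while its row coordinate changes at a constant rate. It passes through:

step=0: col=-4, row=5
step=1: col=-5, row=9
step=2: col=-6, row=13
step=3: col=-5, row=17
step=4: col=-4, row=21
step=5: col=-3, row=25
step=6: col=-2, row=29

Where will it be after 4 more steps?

The col coordinate travels 1 per step and bounces off the walls at -6 and 0.
  step 7: -2 → -1
  step 8: -1 → 0
  step 9: 0 → -1
  step 10: -1 → -2
The row coordinate changes by +4 each step: at step 10 it is 45.

col=-2, row=45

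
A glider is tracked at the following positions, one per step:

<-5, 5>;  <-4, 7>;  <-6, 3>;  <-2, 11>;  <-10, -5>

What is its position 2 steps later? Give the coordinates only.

The jumps are <+1, +2>, <-2, -4>, <+4, +8>, <-8, -16> — a geometric progression with ratio -2.
step 5: <-10, -5> + <+16, +32> → <6, 27>
step 6: <6, 27> + <-32, -64> → <-26, -37>

<-26, -37>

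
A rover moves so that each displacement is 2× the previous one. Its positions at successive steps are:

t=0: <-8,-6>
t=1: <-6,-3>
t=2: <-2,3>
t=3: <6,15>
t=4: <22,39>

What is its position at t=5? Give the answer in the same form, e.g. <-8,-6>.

The jumps are <+2,+3>, <+4,+6>, <+8,+12>, <+16,+24> — a geometric progression with ratio 2.
step 5: <22,39> + <+32,+48> → <54,87>

<54,87>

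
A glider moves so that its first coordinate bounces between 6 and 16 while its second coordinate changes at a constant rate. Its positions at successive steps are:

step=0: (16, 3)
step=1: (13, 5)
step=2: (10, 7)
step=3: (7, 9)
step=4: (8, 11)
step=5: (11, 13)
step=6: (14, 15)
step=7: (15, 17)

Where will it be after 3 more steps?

The first coordinate travels 3 per step and bounces off the walls at 6 and 16.
  step 8: 15 → 12
  step 9: 12 → 9
  step 10: 9 → 6
The second coordinate changes by +2 each step: at step 10 it is 23.

(6, 23)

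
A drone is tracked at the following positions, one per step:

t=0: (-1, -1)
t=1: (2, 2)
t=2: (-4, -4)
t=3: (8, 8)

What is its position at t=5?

The jumps are (+3, +3), (-6, -6), (+12, +12) — a geometric progression with ratio -2.
step 4: (8, 8) + (-24, -24) → (-16, -16)
step 5: (-16, -16) + (+48, +48) → (32, 32)

(32, 32)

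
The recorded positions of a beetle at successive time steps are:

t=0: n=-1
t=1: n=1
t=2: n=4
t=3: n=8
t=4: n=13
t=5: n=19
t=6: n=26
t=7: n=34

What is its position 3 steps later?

n=64

Successive displacements: +2, +3, +4, +5, +6, +7, +8 — each changes by +1.
step 8: 34 + 9 → n=43
step 9: 43 + 10 → n=53
step 10: 53 + 11 → n=64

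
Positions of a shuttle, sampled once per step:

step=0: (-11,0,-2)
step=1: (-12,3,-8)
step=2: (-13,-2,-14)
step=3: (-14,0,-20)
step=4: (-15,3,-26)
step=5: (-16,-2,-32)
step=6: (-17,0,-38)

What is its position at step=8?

The first coordinate changes by -1 each step, so at step 8 it is -11 + 8·(-1) = -19.
The second coordinate repeats the cycle [0, 3, -2] with period 3; step 8 mod 3 = 2, giving -2.
The third coordinate changes by -6 each step, so at step 8 it is -2 + 8·(-6) = -50.

(-19,-2,-50)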